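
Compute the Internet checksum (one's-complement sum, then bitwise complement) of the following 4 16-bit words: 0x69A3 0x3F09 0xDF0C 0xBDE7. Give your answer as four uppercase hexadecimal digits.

BA5E

One's-complement addition (fold any carry out of bit 15 back into bit 0):
  0x69A3 + 0x3F09 = 0x0A8AC
  0xA8AC + 0xDF0C = 0x187B8 → wrap carry → 0x87B9
  0x87B9 + 0xBDE7 = 0x145A0 → wrap carry → 0x45A1
One's-complement sum = 0x45A1.
Checksum = ~0x45A1 & 0xFFFF = 0xBA5E.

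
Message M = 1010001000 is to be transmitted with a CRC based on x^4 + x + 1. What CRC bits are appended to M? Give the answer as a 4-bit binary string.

1000

Append 4 zeros: 10100010000000. Divide by 10011 (XOR where the leading bit is 1):
  pos 0: 10100 XOR 10011 = 00111
  pos 2: 11101 XOR 10011 = 01110
  pos 3: 11100 XOR 10011 = 01111
  pos 4: 11110 XOR 10011 = 01101
  pos 5: 11010 XOR 10011 = 01001
  pos 6: 10010 XOR 10011 = 00001
Remainder (last 4 bits) = 1000. This is the CRC / FCS.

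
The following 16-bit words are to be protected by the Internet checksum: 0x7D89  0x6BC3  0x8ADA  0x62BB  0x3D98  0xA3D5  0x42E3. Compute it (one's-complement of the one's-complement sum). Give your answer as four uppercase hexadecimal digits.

04CC

One's-complement addition (fold any carry out of bit 15 back into bit 0):
  0x7D89 + 0x6BC3 = 0x0E94C
  0xE94C + 0x8ADA = 0x17426 → wrap carry → 0x7427
  0x7427 + 0x62BB = 0x0D6E2
  0xD6E2 + 0x3D98 = 0x1147A → wrap carry → 0x147B
  0x147B + 0xA3D5 = 0x0B850
  0xB850 + 0x42E3 = 0x0FB33
One's-complement sum = 0xFB33.
Checksum = ~0xFB33 & 0xFFFF = 0x04CC.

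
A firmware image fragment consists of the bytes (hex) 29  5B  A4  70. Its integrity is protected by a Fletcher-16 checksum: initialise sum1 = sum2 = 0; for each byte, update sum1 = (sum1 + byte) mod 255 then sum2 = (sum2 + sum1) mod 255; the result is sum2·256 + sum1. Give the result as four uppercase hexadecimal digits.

7099

Running sums (mod 255):
  after byte 0 (29): sum1=41, sum2=41
  after byte 1 (5B): sum1=132, sum2=173
  after byte 2 (A4): sum1=41, sum2=214
  after byte 3 (70): sum1=153, sum2=112
Checksum = sum2·256 + sum1 = 112·256 + 153 = 28825 = 0x7099.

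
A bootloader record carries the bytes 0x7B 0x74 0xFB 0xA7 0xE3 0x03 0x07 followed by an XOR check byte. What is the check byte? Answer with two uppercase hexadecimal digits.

XOR the bytes together:
  start with 0x7B
  0x7B ⊕ 0x74 = 0x0F
  0x0F ⊕ 0xFB = 0xF4
  0xF4 ⊕ 0xA7 = 0x53
  0x53 ⊕ 0xE3 = 0xB0
  0xB0 ⊕ 0x03 = 0xB3
  0xB3 ⊕ 0x07 = 0xB4

B4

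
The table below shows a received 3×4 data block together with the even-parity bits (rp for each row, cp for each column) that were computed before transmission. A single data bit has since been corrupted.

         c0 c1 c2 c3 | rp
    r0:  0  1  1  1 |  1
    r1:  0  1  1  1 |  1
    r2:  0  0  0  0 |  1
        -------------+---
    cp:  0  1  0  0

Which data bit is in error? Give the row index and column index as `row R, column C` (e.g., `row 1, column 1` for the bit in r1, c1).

Recompute each row's even parity and compare to rp:
  r0: data parity 1, sent rp 1 → ok
  r1: data parity 1, sent rp 1 → ok
  r2: data parity 0, sent rp 1 → mismatch
Recompute each column's even parity and compare to cp:
  c0: data parity 0, sent cp 0 → ok
  c1: data parity 0, sent cp 1 → mismatch
  c2: data parity 0, sent cp 0 → ok
  c3: data parity 0, sent cp 0 → ok
Exactly one row (r2) and one column (c1) fail → the flipped bit is at their intersection.

row 2, column 1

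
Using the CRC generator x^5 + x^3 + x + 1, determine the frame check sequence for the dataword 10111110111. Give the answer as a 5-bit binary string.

11100

Append 5 zeros: 1011111011100000. Divide by 101011 (XOR where the leading bit is 1):
  pos 0: 101111 XOR 101011 = 000100
  pos 3: 100101 XOR 101011 = 001110
  pos 5: 111011 XOR 101011 = 010000
  pos 6: 100000 XOR 101011 = 001011
  pos 8: 101100 XOR 101011 = 000111
Remainder (last 5 bits) = 11100. This is the CRC / FCS.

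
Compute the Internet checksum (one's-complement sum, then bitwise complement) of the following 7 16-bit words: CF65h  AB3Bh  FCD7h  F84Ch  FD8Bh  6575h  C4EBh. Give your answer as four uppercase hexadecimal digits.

One's-complement addition (fold any carry out of bit 15 back into bit 0):
  0xCF65 + 0xAB3B = 0x17AA0 → wrap carry → 0x7AA1
  0x7AA1 + 0xFCD7 = 0x17778 → wrap carry → 0x7779
  0x7779 + 0xF84C = 0x16FC5 → wrap carry → 0x6FC6
  0x6FC6 + 0xFD8B = 0x16D51 → wrap carry → 0x6D52
  0x6D52 + 0x6575 = 0x0D2C7
  0xD2C7 + 0xC4EB = 0x197B2 → wrap carry → 0x97B3
One's-complement sum = 0x97B3.
Checksum = ~0x97B3 & 0xFFFF = 0x684C.

684C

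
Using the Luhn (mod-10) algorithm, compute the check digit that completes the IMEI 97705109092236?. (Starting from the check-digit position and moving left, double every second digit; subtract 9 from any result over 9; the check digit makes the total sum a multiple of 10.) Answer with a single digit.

Partial digits right→left: 6 3 2 2 9 0 9 0 1 5 0 7 7 9
Double every second digit counting from the check-digit position (so the 1st, 3rd, 5th, ... of the partial from the right).
  doubled (with −9 where >9): 3 4 9 9 2 0 5 → sum 32
  kept as-is: 3 2 0 0 5 7 9 → sum 26
Total = 32 + 26 = 58.
Check digit = (10 − (58 mod 10)) mod 10 = 2.

2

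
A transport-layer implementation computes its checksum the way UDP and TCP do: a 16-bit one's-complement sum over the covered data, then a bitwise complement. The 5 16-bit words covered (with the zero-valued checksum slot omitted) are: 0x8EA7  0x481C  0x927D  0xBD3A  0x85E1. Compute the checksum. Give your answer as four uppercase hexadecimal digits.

53A2

One's-complement addition (fold any carry out of bit 15 back into bit 0):
  0x8EA7 + 0x481C = 0x0D6C3
  0xD6C3 + 0x927D = 0x16940 → wrap carry → 0x6941
  0x6941 + 0xBD3A = 0x1267B → wrap carry → 0x267C
  0x267C + 0x85E1 = 0x0AC5D
One's-complement sum = 0xAC5D.
Checksum = ~0xAC5D & 0xFFFF = 0x53A2.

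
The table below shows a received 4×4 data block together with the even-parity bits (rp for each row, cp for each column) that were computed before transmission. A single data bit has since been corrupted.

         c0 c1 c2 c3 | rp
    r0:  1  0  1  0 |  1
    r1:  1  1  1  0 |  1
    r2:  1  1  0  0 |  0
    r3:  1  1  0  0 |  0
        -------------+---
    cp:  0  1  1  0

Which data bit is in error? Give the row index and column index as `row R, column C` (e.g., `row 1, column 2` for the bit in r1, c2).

Recompute each row's even parity and compare to rp:
  r0: data parity 0, sent rp 1 → mismatch
  r1: data parity 1, sent rp 1 → ok
  r2: data parity 0, sent rp 0 → ok
  r3: data parity 0, sent rp 0 → ok
Recompute each column's even parity and compare to cp:
  c0: data parity 0, sent cp 0 → ok
  c1: data parity 1, sent cp 1 → ok
  c2: data parity 0, sent cp 1 → mismatch
  c3: data parity 0, sent cp 0 → ok
Exactly one row (r0) and one column (c2) fail → the flipped bit is at their intersection.

row 0, column 2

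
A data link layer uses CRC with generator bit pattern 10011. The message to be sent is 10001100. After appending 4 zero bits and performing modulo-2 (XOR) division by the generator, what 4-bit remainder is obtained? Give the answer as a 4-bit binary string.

1001

Append 4 zeros: 100011000000. Divide by 10011 (XOR where the leading bit is 1):
  pos 0: 10001 XOR 10011 = 00010
  pos 3: 10100 XOR 10011 = 00111
  pos 5: 11100 XOR 10011 = 01111
  pos 6: 11110 XOR 10011 = 01101
  pos 7: 11010 XOR 10011 = 01001
Remainder (last 4 bits) = 1001. This is the CRC / FCS.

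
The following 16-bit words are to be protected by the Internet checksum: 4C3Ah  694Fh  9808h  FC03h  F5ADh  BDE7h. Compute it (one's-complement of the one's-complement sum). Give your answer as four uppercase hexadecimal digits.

02D4

One's-complement addition (fold any carry out of bit 15 back into bit 0):
  0x4C3A + 0x694F = 0x0B589
  0xB589 + 0x9808 = 0x14D91 → wrap carry → 0x4D92
  0x4D92 + 0xFC03 = 0x14995 → wrap carry → 0x4996
  0x4996 + 0xF5AD = 0x13F43 → wrap carry → 0x3F44
  0x3F44 + 0xBDE7 = 0x0FD2B
One's-complement sum = 0xFD2B.
Checksum = ~0xFD2B & 0xFFFF = 0x02D4.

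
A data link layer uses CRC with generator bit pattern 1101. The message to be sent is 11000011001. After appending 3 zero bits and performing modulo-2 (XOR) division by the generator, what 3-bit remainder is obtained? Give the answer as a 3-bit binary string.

111

Append 3 zeros: 11000011001000. Divide by 1101 (XOR where the leading bit is 1):
  pos 0: 1100 XOR 1101 = 0001
  pos 3: 1001 XOR 1101 = 0100
  pos 4: 1001 XOR 1101 = 0100
  pos 5: 1000 XOR 1101 = 0101
  pos 6: 1010 XOR 1101 = 0111
  pos 7: 1111 XOR 1101 = 0010
  pos 9: 1000 XOR 1101 = 0101
  pos 10: 1010 XOR 1101 = 0111
Remainder (last 3 bits) = 111. This is the CRC / FCS.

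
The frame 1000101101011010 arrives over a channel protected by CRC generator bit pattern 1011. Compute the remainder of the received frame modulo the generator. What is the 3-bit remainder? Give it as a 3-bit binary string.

Modulo-2 division of 1000101101011010 by 1011:
  pos 0: 1000 XOR 1011 = 0011
  pos 2: 1110 XOR 1011 = 0101
  pos 3: 1011 XOR 1011 = 0000
  pos 7: 1010 XOR 1011 = 0001
  pos 10: 1110 XOR 1011 = 0101
  pos 11: 1011 XOR 1011 = 0000
Remainder = 000 (zero — the frame passes the CRC check).

000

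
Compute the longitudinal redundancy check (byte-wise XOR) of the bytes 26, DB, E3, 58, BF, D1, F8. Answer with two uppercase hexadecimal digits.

D0

XOR the bytes together:
  start with 0x26
  0x26 ⊕ 0xDB = 0xFD
  0xFD ⊕ 0xE3 = 0x1E
  0x1E ⊕ 0x58 = 0x46
  0x46 ⊕ 0xBF = 0xF9
  0xF9 ⊕ 0xD1 = 0x28
  0x28 ⊕ 0xF8 = 0xD0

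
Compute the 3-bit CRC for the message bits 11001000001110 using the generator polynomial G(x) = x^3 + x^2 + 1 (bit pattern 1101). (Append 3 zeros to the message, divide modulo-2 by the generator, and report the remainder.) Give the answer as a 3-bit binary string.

Append 3 zeros: 11001000001110000. Divide by 1101 (XOR where the leading bit is 1):
  pos 0: 1100 XOR 1101 = 0001
  pos 3: 1100 XOR 1101 = 0001
  pos 6: 1000 XOR 1101 = 0101
  pos 7: 1011 XOR 1101 = 0110
  pos 8: 1101 XOR 1101 = 0000
  pos 12: 1000 XOR 1101 = 0101
  pos 13: 1010 XOR 1101 = 0111
Remainder (last 3 bits) = 111. This is the CRC / FCS.

111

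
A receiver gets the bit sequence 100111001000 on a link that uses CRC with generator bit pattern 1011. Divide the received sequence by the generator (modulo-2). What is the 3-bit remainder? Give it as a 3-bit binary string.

011

Modulo-2 division of 100111001000 by 1011:
  pos 0: 1001 XOR 1011 = 0010
  pos 2: 1011 XOR 1011 = 0000
  pos 8: 1000 XOR 1011 = 0011
Remainder = 011 (nonzero — an error is detected).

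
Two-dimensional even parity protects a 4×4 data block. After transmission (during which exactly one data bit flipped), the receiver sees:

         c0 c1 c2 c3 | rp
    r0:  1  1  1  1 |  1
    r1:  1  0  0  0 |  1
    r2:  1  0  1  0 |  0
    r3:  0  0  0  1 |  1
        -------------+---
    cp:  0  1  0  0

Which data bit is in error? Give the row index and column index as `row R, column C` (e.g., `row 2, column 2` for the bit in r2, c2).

row 0, column 0

Recompute each row's even parity and compare to rp:
  r0: data parity 0, sent rp 1 → mismatch
  r1: data parity 1, sent rp 1 → ok
  r2: data parity 0, sent rp 0 → ok
  r3: data parity 1, sent rp 1 → ok
Recompute each column's even parity and compare to cp:
  c0: data parity 1, sent cp 0 → mismatch
  c1: data parity 1, sent cp 1 → ok
  c2: data parity 0, sent cp 0 → ok
  c3: data parity 0, sent cp 0 → ok
Exactly one row (r0) and one column (c0) fail → the flipped bit is at their intersection.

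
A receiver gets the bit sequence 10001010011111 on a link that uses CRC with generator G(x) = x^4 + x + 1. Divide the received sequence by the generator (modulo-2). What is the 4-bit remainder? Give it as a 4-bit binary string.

0000

Modulo-2 division of 10001010011111 by 10011:
  pos 0: 10001 XOR 10011 = 00010
  pos 3: 10010 XOR 10011 = 00001
  pos 7: 10111 XOR 10011 = 00100
  pos 9: 10011 XOR 10011 = 00000
Remainder = 0000 (zero — the frame passes the CRC check).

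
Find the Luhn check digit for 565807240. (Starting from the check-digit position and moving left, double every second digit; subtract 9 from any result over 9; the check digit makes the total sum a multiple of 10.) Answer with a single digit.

Partial digits right→left: 0 4 2 7 0 8 5 6 5
Double every second digit counting from the check-digit position (so the 1st, 3rd, 5th, ... of the partial from the right).
  doubled (with −9 where >9): 0 4 0 1 1 → sum 6
  kept as-is: 4 7 8 6 → sum 25
Total = 6 + 25 = 31.
Check digit = (10 − (31 mod 10)) mod 10 = 9.

9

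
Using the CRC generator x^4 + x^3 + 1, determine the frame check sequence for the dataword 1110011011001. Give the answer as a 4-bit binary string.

Append 4 zeros: 11100110110010000. Divide by 11001 (XOR where the leading bit is 1):
  pos 0: 11100 XOR 11001 = 00101
  pos 2: 10111 XOR 11001 = 01110
  pos 3: 11100 XOR 11001 = 00101
  pos 5: 10111 XOR 11001 = 01110
  pos 6: 11100 XOR 11001 = 00101
  pos 8: 10101 XOR 11001 = 01100
  pos 9: 11000 XOR 11001 = 00001
Remainder (last 4 bits) = 1000. This is the CRC / FCS.

1000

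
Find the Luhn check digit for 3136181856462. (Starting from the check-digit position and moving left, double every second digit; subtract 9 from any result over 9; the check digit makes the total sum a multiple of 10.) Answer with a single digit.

Partial digits right→left: 2 6 4 6 5 8 1 8 1 6 3 1 3
Double every second digit counting from the check-digit position (so the 1st, 3rd, 5th, ... of the partial from the right).
  doubled (with −9 where >9): 4 8 1 2 2 6 6 → sum 29
  kept as-is: 6 6 8 8 6 1 → sum 35
Total = 29 + 35 = 64.
Check digit = (10 − (64 mod 10)) mod 10 = 6.

6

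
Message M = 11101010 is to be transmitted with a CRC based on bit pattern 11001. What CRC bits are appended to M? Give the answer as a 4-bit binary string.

1110

Append 4 zeros: 111010100000. Divide by 11001 (XOR where the leading bit is 1):
  pos 0: 11101 XOR 11001 = 00100
  pos 2: 10001 XOR 11001 = 01000
  pos 3: 10000 XOR 11001 = 01001
  pos 4: 10010 XOR 11001 = 01011
  pos 5: 10110 XOR 11001 = 01111
  pos 6: 11110 XOR 11001 = 00111
Remainder (last 4 bits) = 1110. This is the CRC / FCS.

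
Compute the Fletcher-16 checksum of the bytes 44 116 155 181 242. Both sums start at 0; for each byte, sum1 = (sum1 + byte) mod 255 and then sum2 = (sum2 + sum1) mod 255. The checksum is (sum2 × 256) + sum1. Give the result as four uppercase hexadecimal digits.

DFE4

Running sums (mod 255):
  after byte 0 (44): sum1=44, sum2=44
  after byte 1 (116): sum1=160, sum2=204
  after byte 2 (155): sum1=60, sum2=9
  after byte 3 (181): sum1=241, sum2=250
  after byte 4 (242): sum1=228, sum2=223
Checksum = sum2·256 + sum1 = 223·256 + 228 = 57316 = 0xDFE4.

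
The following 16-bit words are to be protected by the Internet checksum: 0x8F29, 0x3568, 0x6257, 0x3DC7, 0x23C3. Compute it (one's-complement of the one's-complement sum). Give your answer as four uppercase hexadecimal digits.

One's-complement addition (fold any carry out of bit 15 back into bit 0):
  0x8F29 + 0x3568 = 0x0C491
  0xC491 + 0x6257 = 0x126E8 → wrap carry → 0x26E9
  0x26E9 + 0x3DC7 = 0x064B0
  0x64B0 + 0x23C3 = 0x08873
One's-complement sum = 0x8873.
Checksum = ~0x8873 & 0xFFFF = 0x778C.

778C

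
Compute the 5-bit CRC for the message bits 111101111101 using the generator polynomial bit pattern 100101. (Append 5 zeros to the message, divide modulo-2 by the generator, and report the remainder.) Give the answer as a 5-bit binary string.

10101

Append 5 zeros: 11110111110100000. Divide by 100101 (XOR where the leading bit is 1):
  pos 0: 111101 XOR 100101 = 011000
  pos 1: 110001 XOR 100101 = 010100
  pos 2: 101001 XOR 100101 = 001100
  pos 4: 110011 XOR 100101 = 010110
  pos 5: 101100 XOR 100101 = 001001
  pos 7: 100110 XOR 100101 = 000011
  pos 11: 110000 XOR 100101 = 010101
Remainder (last 5 bits) = 10101. This is the CRC / FCS.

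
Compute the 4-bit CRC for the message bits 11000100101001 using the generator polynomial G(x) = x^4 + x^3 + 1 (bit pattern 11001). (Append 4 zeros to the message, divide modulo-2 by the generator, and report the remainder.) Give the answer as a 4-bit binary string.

1110

Append 4 zeros: 110001001010010000. Divide by 11001 (XOR where the leading bit is 1):
  pos 0: 11000 XOR 11001 = 00001
  pos 4: 11001 XOR 11001 = 00000
  pos 10: 10010 XOR 11001 = 01011
  pos 11: 10110 XOR 11001 = 01111
  pos 12: 11110 XOR 11001 = 00111
Remainder (last 4 bits) = 1110. This is the CRC / FCS.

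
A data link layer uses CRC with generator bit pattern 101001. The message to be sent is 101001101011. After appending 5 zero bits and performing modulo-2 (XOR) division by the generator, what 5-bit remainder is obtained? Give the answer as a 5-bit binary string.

10010

Append 5 zeros: 10100110101100000. Divide by 101001 (XOR where the leading bit is 1):
  pos 0: 101001 XOR 101001 = 000000
  pos 6: 101011 XOR 101001 = 000010
  pos 10: 100000 XOR 101001 = 001001
Remainder (last 5 bits) = 10010. This is the CRC / FCS.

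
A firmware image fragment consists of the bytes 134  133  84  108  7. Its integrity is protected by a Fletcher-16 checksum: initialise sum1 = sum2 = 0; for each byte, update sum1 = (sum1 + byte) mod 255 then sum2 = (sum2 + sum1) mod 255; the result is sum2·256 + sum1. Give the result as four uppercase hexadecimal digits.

Running sums (mod 255):
  after byte 0 (134): sum1=134, sum2=134
  after byte 1 (133): sum1=12, sum2=146
  after byte 2 (84): sum1=96, sum2=242
  after byte 3 (108): sum1=204, sum2=191
  after byte 4 (7): sum1=211, sum2=147
Checksum = sum2·256 + sum1 = 147·256 + 211 = 37843 = 0x93D3.

93D3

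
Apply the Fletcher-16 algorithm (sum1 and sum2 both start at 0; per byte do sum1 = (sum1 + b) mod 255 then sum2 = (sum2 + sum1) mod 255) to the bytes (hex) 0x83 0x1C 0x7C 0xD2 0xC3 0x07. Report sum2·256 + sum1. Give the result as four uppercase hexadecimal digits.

9AB9

Running sums (mod 255):
  after byte 0 (0x83): sum1=131, sum2=131
  after byte 1 (0x1C): sum1=159, sum2=35
  after byte 2 (0x7C): sum1=28, sum2=63
  after byte 3 (0xD2): sum1=238, sum2=46
  after byte 4 (0xC3): sum1=178, sum2=224
  after byte 5 (0x07): sum1=185, sum2=154
Checksum = sum2·256 + sum1 = 154·256 + 185 = 39609 = 0x9AB9.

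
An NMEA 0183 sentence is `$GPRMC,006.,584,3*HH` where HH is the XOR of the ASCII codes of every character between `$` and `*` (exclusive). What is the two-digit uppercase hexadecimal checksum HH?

75

XOR the ASCII codes of the payload characters:
  'G' = 0x47 → acc = 0x47
  'P' = 0x50 → acc = 0x17
  'R' = 0x52 → acc = 0x45
  'M' = 0x4D → acc = 0x08
  'C' = 0x43 → acc = 0x4B
  ',' = 0x2C → acc = 0x67
  '0' = 0x30 → acc = 0x57
  '0' = 0x30 → acc = 0x67
  '6' = 0x36 → acc = 0x51
  '.' = 0x2E → acc = 0x7F
  ',' = 0x2C → acc = 0x53
  '5' = 0x35 → acc = 0x66
  '8' = 0x38 → acc = 0x5E
  '4' = 0x34 → acc = 0x6A
  ',' = 0x2C → acc = 0x46
  '3' = 0x33 → acc = 0x75
Checksum = 0x75.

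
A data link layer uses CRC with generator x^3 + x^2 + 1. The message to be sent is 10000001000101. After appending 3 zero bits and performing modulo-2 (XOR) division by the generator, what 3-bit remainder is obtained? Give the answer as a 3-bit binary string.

110

Append 3 zeros: 10000001000101000. Divide by 1101 (XOR where the leading bit is 1):
  pos 0: 1000 XOR 1101 = 0101
  pos 1: 1010 XOR 1101 = 0111
  pos 2: 1110 XOR 1101 = 0011
  pos 4: 1101 XOR 1101 = 0000
  pos 11: 1010 XOR 1101 = 0111
  pos 12: 1110 XOR 1101 = 0011
Remainder (last 3 bits) = 110. This is the CRC / FCS.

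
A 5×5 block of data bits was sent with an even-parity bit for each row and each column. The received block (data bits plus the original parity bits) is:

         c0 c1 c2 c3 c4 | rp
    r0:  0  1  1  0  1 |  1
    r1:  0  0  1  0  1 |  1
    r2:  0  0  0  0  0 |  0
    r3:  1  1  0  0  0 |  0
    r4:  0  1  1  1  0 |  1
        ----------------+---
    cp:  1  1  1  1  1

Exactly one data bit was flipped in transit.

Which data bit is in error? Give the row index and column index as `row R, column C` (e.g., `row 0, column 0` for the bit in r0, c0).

row 1, column 4

Recompute each row's even parity and compare to rp:
  r0: data parity 1, sent rp 1 → ok
  r1: data parity 0, sent rp 1 → mismatch
  r2: data parity 0, sent rp 0 → ok
  r3: data parity 0, sent rp 0 → ok
  r4: data parity 1, sent rp 1 → ok
Recompute each column's even parity and compare to cp:
  c0: data parity 1, sent cp 1 → ok
  c1: data parity 1, sent cp 1 → ok
  c2: data parity 1, sent cp 1 → ok
  c3: data parity 1, sent cp 1 → ok
  c4: data parity 0, sent cp 1 → mismatch
Exactly one row (r1) and one column (c4) fail → the flipped bit is at their intersection.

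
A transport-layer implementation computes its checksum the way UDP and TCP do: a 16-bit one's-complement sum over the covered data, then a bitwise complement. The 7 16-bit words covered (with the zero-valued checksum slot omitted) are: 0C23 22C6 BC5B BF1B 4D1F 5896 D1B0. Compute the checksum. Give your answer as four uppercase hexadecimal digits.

DE38

One's-complement addition (fold any carry out of bit 15 back into bit 0):
  0x0C23 + 0x22C6 = 0x02EE9
  0x2EE9 + 0xBC5B = 0x0EB44
  0xEB44 + 0xBF1B = 0x1AA5F → wrap carry → 0xAA60
  0xAA60 + 0x4D1F = 0x0F77F
  0xF77F + 0x5896 = 0x15015 → wrap carry → 0x5016
  0x5016 + 0xD1B0 = 0x121C6 → wrap carry → 0x21C7
One's-complement sum = 0x21C7.
Checksum = ~0x21C7 & 0xFFFF = 0xDE38.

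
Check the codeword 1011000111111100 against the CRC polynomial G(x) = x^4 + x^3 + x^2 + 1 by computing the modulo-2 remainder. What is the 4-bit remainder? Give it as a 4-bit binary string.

0000

Modulo-2 division of 1011000111111100 by 11101:
  pos 0: 10110 XOR 11101 = 01011
  pos 1: 10110 XOR 11101 = 01011
  pos 2: 10110 XOR 11101 = 01011
  pos 3: 10111 XOR 11101 = 01010
  pos 4: 10101 XOR 11101 = 01000
  pos 5: 10001 XOR 11101 = 01100
  pos 6: 11001 XOR 11101 = 00100
  pos 8: 10011 XOR 11101 = 01110
  pos 9: 11101 XOR 11101 = 00000
Remainder = 0000 (zero — the frame passes the CRC check).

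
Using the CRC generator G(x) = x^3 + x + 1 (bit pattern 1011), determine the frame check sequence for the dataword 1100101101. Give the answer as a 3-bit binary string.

Append 3 zeros: 1100101101000. Divide by 1011 (XOR where the leading bit is 1):
  pos 0: 1100 XOR 1011 = 0111
  pos 1: 1111 XOR 1011 = 0100
  pos 2: 1000 XOR 1011 = 0011
  pos 4: 1111 XOR 1011 = 0100
  pos 5: 1000 XOR 1011 = 0011
  pos 7: 1110 XOR 1011 = 0101
  pos 8: 1010 XOR 1011 = 0001
Remainder (last 3 bits) = 010. This is the CRC / FCS.

010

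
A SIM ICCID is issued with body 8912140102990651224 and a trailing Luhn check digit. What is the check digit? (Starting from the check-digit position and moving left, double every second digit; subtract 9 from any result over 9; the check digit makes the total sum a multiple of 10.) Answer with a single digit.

1

Partial digits right→left: 4 2 2 1 5 6 0 9 9 2 0 1 0 4 1 2 1 9 8
Double every second digit counting from the check-digit position (so the 1st, 3rd, 5th, ... of the partial from the right).
  doubled (with −9 where >9): 8 4 1 0 9 0 0 2 2 7 → sum 33
  kept as-is: 2 1 6 9 2 1 4 2 9 → sum 36
Total = 33 + 36 = 69.
Check digit = (10 − (69 mod 10)) mod 10 = 1.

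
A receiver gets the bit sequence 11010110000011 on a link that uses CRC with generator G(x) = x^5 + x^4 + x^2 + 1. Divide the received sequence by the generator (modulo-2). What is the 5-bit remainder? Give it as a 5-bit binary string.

01000

Modulo-2 division of 11010110000011 by 110101:
  pos 0: 110101 XOR 110101 = 000000
  pos 6: 100000 XOR 110101 = 010101
  pos 7: 101011 XOR 110101 = 011110
  pos 8: 111101 XOR 110101 = 001000
Remainder = 01000 (nonzero — an error is detected).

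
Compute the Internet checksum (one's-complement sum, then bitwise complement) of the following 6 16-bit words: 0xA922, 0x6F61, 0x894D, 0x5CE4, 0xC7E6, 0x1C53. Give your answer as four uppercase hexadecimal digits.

1D10

One's-complement addition (fold any carry out of bit 15 back into bit 0):
  0xA922 + 0x6F61 = 0x11883 → wrap carry → 0x1884
  0x1884 + 0x894D = 0x0A1D1
  0xA1D1 + 0x5CE4 = 0x0FEB5
  0xFEB5 + 0xC7E6 = 0x1C69B → wrap carry → 0xC69C
  0xC69C + 0x1C53 = 0x0E2EF
One's-complement sum = 0xE2EF.
Checksum = ~0xE2EF & 0xFFFF = 0x1D10.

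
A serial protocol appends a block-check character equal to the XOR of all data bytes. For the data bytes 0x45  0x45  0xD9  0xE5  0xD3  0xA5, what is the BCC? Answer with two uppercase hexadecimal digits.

4A

XOR the bytes together:
  start with 0x45
  0x45 ⊕ 0x45 = 0x00
  0x00 ⊕ 0xD9 = 0xD9
  0xD9 ⊕ 0xE5 = 0x3C
  0x3C ⊕ 0xD3 = 0xEF
  0xEF ⊕ 0xA5 = 0x4A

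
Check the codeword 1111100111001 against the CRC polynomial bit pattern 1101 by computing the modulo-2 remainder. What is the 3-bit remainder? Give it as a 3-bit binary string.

Modulo-2 division of 1111100111001 by 1101:
  pos 0: 1111 XOR 1101 = 0010
  pos 2: 1010 XOR 1101 = 0111
  pos 3: 1110 XOR 1101 = 0011
  pos 5: 1111 XOR 1101 = 0010
  pos 7: 1010 XOR 1101 = 0111
  pos 8: 1110 XOR 1101 = 0011
Remainder = 111 (nonzero — an error is detected).

111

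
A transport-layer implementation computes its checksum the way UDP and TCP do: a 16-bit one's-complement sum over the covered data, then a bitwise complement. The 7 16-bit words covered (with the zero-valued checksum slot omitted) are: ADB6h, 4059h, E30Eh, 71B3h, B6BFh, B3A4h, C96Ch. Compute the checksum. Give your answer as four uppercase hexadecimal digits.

One's-complement addition (fold any carry out of bit 15 back into bit 0):
  0xADB6 + 0x4059 = 0x0EE0F
  0xEE0F + 0xE30E = 0x1D11D → wrap carry → 0xD11E
  0xD11E + 0x71B3 = 0x142D1 → wrap carry → 0x42D2
  0x42D2 + 0xB6BF = 0x0F991
  0xF991 + 0xB3A4 = 0x1AD35 → wrap carry → 0xAD36
  0xAD36 + 0xC96C = 0x176A2 → wrap carry → 0x76A3
One's-complement sum = 0x76A3.
Checksum = ~0x76A3 & 0xFFFF = 0x895C.

895C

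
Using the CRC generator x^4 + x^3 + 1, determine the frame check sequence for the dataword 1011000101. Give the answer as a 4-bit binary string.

Append 4 zeros: 10110001010000. Divide by 11001 (XOR where the leading bit is 1):
  pos 0: 10110 XOR 11001 = 01111
  pos 1: 11110 XOR 11001 = 00111
  pos 3: 11101 XOR 11001 = 00100
  pos 5: 10001 XOR 11001 = 01000
  pos 6: 10000 XOR 11001 = 01001
  pos 7: 10010 XOR 11001 = 01011
  pos 8: 10110 XOR 11001 = 01111
  pos 9: 11110 XOR 11001 = 00111
Remainder (last 4 bits) = 0111. This is the CRC / FCS.

0111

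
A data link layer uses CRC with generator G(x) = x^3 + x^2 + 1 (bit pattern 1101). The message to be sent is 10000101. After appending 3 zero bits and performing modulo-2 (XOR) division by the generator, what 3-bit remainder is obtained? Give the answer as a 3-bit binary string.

Append 3 zeros: 10000101000. Divide by 1101 (XOR where the leading bit is 1):
  pos 0: 1000 XOR 1101 = 0101
  pos 1: 1010 XOR 1101 = 0111
  pos 2: 1111 XOR 1101 = 0010
  pos 4: 1001 XOR 1101 = 0100
  pos 5: 1000 XOR 1101 = 0101
  pos 6: 1010 XOR 1101 = 0111
  pos 7: 1110 XOR 1101 = 0011
Remainder (last 3 bits) = 011. This is the CRC / FCS.

011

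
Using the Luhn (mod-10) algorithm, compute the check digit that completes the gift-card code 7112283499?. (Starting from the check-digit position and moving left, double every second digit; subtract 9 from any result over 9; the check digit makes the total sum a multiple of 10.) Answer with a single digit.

8

Partial digits right→left: 9 9 4 3 8 2 2 1 1 7
Double every second digit counting from the check-digit position (so the 1st, 3rd, 5th, ... of the partial from the right).
  doubled (with −9 where >9): 9 8 7 4 2 → sum 30
  kept as-is: 9 3 2 1 7 → sum 22
Total = 30 + 22 = 52.
Check digit = (10 − (52 mod 10)) mod 10 = 8.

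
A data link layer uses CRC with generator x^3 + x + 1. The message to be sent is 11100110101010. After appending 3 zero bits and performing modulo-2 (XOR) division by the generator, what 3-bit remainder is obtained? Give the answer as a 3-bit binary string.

Append 3 zeros: 11100110101010000. Divide by 1011 (XOR where the leading bit is 1):
  pos 0: 1110 XOR 1011 = 0101
  pos 1: 1010 XOR 1011 = 0001
  pos 4: 1110 XOR 1011 = 0101
  pos 5: 1011 XOR 1011 = 0000
  pos 10: 1010 XOR 1011 = 0001
  pos 13: 1000 XOR 1011 = 0011
Remainder (last 3 bits) = 011. This is the CRC / FCS.

011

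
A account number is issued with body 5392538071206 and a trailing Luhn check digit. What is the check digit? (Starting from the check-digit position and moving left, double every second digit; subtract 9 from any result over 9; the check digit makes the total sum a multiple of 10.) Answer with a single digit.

1

Partial digits right→left: 6 0 2 1 7 0 8 3 5 2 9 3 5
Double every second digit counting from the check-digit position (so the 1st, 3rd, 5th, ... of the partial from the right).
  doubled (with −9 where >9): 3 4 5 7 1 9 1 → sum 30
  kept as-is: 0 1 0 3 2 3 → sum 9
Total = 30 + 9 = 39.
Check digit = (10 − (39 mod 10)) mod 10 = 1.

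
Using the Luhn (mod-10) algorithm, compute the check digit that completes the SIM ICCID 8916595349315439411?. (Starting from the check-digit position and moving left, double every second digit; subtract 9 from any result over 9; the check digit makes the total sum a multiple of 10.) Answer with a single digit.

Partial digits right→left: 1 1 4 9 3 4 5 1 3 9 4 3 5 9 5 6 1 9 8
Double every second digit counting from the check-digit position (so the 1st, 3rd, 5th, ... of the partial from the right).
  doubled (with −9 where >9): 2 8 6 1 6 8 1 1 2 7 → sum 42
  kept as-is: 1 9 4 1 9 3 9 6 9 → sum 51
Total = 42 + 51 = 93.
Check digit = (10 − (93 mod 10)) mod 10 = 7.

7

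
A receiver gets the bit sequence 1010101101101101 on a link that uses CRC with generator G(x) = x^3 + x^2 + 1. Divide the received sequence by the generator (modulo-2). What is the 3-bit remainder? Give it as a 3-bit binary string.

000

Modulo-2 division of 1010101101101101 by 1101:
  pos 0: 1010 XOR 1101 = 0111
  pos 1: 1111 XOR 1101 = 0010
  pos 3: 1001 XOR 1101 = 0100
  pos 4: 1001 XOR 1101 = 0100
  pos 5: 1000 XOR 1101 = 0101
  pos 6: 1011 XOR 1101 = 0110
  pos 7: 1101 XOR 1101 = 0000
  pos 12: 1101 XOR 1101 = 0000
Remainder = 000 (zero — the frame passes the CRC check).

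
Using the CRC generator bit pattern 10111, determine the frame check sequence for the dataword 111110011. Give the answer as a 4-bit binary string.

Append 4 zeros: 1111100110000. Divide by 10111 (XOR where the leading bit is 1):
  pos 0: 11111 XOR 10111 = 01000
  pos 1: 10000 XOR 10111 = 00111
  pos 3: 11101 XOR 10111 = 01010
  pos 4: 10101 XOR 10111 = 00010
  pos 7: 10000 XOR 10111 = 00111
Remainder (last 4 bits) = 1110. This is the CRC / FCS.

1110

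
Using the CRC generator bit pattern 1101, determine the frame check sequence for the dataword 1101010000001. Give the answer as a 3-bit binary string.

000

Append 3 zeros: 1101010000001000. Divide by 1101 (XOR where the leading bit is 1):
  pos 0: 1101 XOR 1101 = 0000
  pos 5: 1000 XOR 1101 = 0101
  pos 6: 1010 XOR 1101 = 0111
  pos 7: 1110 XOR 1101 = 0011
  pos 9: 1101 XOR 1101 = 0000
Remainder (last 3 bits) = 000. This is the CRC / FCS.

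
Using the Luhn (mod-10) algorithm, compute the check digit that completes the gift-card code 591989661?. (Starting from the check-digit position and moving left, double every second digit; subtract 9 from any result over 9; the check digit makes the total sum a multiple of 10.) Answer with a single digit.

Partial digits right→left: 1 6 6 9 8 9 1 9 5
Double every second digit counting from the check-digit position (so the 1st, 3rd, 5th, ... of the partial from the right).
  doubled (with −9 where >9): 2 3 7 2 1 → sum 15
  kept as-is: 6 9 9 9 → sum 33
Total = 15 + 33 = 48.
Check digit = (10 − (48 mod 10)) mod 10 = 2.

2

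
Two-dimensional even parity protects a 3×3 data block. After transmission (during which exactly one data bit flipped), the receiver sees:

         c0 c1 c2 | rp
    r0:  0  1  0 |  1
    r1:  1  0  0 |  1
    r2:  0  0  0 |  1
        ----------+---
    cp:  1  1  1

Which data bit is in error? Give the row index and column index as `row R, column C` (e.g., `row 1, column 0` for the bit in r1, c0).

Recompute each row's even parity and compare to rp:
  r0: data parity 1, sent rp 1 → ok
  r1: data parity 1, sent rp 1 → ok
  r2: data parity 0, sent rp 1 → mismatch
Recompute each column's even parity and compare to cp:
  c0: data parity 1, sent cp 1 → ok
  c1: data parity 1, sent cp 1 → ok
  c2: data parity 0, sent cp 1 → mismatch
Exactly one row (r2) and one column (c2) fail → the flipped bit is at their intersection.

row 2, column 2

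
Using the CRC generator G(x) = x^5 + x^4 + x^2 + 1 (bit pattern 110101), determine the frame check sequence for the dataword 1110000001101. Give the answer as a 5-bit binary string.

01111

Append 5 zeros: 111000000110100000. Divide by 110101 (XOR where the leading bit is 1):
  pos 0: 111000 XOR 110101 = 001101
  pos 2: 110100 XOR 110101 = 000001
  pos 7: 101101 XOR 110101 = 011000
  pos 8: 110000 XOR 110101 = 000101
  pos 11: 101000 XOR 110101 = 011101
  pos 12: 111010 XOR 110101 = 001111
Remainder (last 5 bits) = 01111. This is the CRC / FCS.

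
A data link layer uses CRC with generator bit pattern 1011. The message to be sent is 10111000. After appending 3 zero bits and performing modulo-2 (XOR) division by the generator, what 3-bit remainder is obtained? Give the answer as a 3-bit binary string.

101

Append 3 zeros: 10111000000. Divide by 1011 (XOR where the leading bit is 1):
  pos 0: 1011 XOR 1011 = 0000
  pos 4: 1000 XOR 1011 = 0011
  pos 6: 1100 XOR 1011 = 0111
  pos 7: 1110 XOR 1011 = 0101
Remainder (last 3 bits) = 101. This is the CRC / FCS.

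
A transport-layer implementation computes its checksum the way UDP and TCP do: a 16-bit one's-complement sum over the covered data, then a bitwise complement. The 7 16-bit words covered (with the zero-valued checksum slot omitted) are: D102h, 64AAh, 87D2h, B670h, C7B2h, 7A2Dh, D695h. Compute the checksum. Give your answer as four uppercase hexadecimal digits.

7399

One's-complement addition (fold any carry out of bit 15 back into bit 0):
  0xD102 + 0x64AA = 0x135AC → wrap carry → 0x35AD
  0x35AD + 0x87D2 = 0x0BD7F
  0xBD7F + 0xB670 = 0x173EF → wrap carry → 0x73F0
  0x73F0 + 0xC7B2 = 0x13BA2 → wrap carry → 0x3BA3
  0x3BA3 + 0x7A2D = 0x0B5D0
  0xB5D0 + 0xD695 = 0x18C65 → wrap carry → 0x8C66
One's-complement sum = 0x8C66.
Checksum = ~0x8C66 & 0xFFFF = 0x7399.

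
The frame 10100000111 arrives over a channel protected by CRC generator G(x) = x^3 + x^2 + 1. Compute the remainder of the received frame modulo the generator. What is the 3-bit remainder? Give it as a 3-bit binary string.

Modulo-2 division of 10100000111 by 1101:
  pos 0: 1010 XOR 1101 = 0111
  pos 1: 1110 XOR 1101 = 0011
  pos 3: 1100 XOR 1101 = 0001
  pos 6: 1011 XOR 1101 = 0110
  pos 7: 1101 XOR 1101 = 0000
Remainder = 000 (zero — the frame passes the CRC check).

000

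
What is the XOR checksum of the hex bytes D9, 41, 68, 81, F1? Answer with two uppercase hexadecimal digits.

80

XOR the bytes together:
  start with 0xD9
  0xD9 ⊕ 0x41 = 0x98
  0x98 ⊕ 0x68 = 0xF0
  0xF0 ⊕ 0x81 = 0x71
  0x71 ⊕ 0xF1 = 0x80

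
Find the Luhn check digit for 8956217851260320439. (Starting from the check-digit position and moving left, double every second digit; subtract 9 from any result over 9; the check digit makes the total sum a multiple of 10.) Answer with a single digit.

Partial digits right→left: 9 3 4 0 2 3 0 6 2 1 5 8 7 1 2 6 5 9 8
Double every second digit counting from the check-digit position (so the 1st, 3rd, 5th, ... of the partial from the right).
  doubled (with −9 where >9): 9 8 4 0 4 1 5 4 1 7 → sum 43
  kept as-is: 3 0 3 6 1 8 1 6 9 → sum 37
Total = 43 + 37 = 80.
Check digit = (10 − (80 mod 10)) mod 10 = 0.

0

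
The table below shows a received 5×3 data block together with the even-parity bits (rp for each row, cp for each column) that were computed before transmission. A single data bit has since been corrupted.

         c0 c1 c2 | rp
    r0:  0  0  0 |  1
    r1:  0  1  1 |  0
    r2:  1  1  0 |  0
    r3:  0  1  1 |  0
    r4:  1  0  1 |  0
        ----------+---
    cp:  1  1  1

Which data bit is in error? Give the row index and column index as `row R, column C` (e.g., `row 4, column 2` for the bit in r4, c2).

row 0, column 0

Recompute each row's even parity and compare to rp:
  r0: data parity 0, sent rp 1 → mismatch
  r1: data parity 0, sent rp 0 → ok
  r2: data parity 0, sent rp 0 → ok
  r3: data parity 0, sent rp 0 → ok
  r4: data parity 0, sent rp 0 → ok
Recompute each column's even parity and compare to cp:
  c0: data parity 0, sent cp 1 → mismatch
  c1: data parity 1, sent cp 1 → ok
  c2: data parity 1, sent cp 1 → ok
Exactly one row (r0) and one column (c0) fail → the flipped bit is at their intersection.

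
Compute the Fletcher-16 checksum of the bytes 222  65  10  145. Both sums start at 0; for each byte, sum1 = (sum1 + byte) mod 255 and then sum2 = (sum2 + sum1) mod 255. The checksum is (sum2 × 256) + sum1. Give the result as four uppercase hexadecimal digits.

E4BB

Running sums (mod 255):
  after byte 0 (222): sum1=222, sum2=222
  after byte 1 (65): sum1=32, sum2=254
  after byte 2 (10): sum1=42, sum2=41
  after byte 3 (145): sum1=187, sum2=228
Checksum = sum2·256 + sum1 = 228·256 + 187 = 58555 = 0xE4BB.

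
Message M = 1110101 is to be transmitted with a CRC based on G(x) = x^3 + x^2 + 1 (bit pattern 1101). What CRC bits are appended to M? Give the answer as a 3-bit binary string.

Append 3 zeros: 1110101000. Divide by 1101 (XOR where the leading bit is 1):
  pos 0: 1110 XOR 1101 = 0011
  pos 2: 1110 XOR 1101 = 0011
  pos 4: 1110 XOR 1101 = 0011
  pos 6: 1100 XOR 1101 = 0001
Remainder (last 3 bits) = 001. This is the CRC / FCS.

001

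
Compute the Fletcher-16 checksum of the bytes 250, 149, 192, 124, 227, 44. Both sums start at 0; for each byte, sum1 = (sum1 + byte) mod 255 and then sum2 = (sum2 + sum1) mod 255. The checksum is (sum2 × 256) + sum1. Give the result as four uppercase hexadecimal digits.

Running sums (mod 255):
  after byte 0 (250): sum1=250, sum2=250
  after byte 1 (149): sum1=144, sum2=139
  after byte 2 (192): sum1=81, sum2=220
  after byte 3 (124): sum1=205, sum2=170
  after byte 4 (227): sum1=177, sum2=92
  after byte 5 (44): sum1=221, sum2=58
Checksum = sum2·256 + sum1 = 58·256 + 221 = 15069 = 0x3ADD.

3ADD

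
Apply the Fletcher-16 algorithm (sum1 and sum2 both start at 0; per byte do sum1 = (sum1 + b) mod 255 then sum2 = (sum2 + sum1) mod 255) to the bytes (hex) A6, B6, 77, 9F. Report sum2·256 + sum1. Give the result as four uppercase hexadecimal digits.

4D74

Running sums (mod 255):
  after byte 0 (A6): sum1=166, sum2=166
  after byte 1 (B6): sum1=93, sum2=4
  after byte 2 (77): sum1=212, sum2=216
  after byte 3 (9F): sum1=116, sum2=77
Checksum = sum2·256 + sum1 = 77·256 + 116 = 19828 = 0x4D74.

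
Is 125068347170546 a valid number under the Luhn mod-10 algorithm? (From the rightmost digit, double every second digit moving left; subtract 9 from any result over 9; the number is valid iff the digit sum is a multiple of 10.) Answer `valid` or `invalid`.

invalid

From the right, keep odd positions and double even positions (subtract 9 from any doubled value over 9):
  doubled (positions 2,4,...): 8 0 2 8 7 0 4 → sum 29
  kept (positions 1,3,...): 6 5 7 7 3 6 5 1 → sum 40
Total = 69.
69 mod 10 = 9, so the number is invalid.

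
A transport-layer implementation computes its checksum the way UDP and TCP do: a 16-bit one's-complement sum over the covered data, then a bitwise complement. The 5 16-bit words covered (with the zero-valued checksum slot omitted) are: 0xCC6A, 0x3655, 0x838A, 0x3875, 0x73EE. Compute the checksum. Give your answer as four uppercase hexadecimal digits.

One's-complement addition (fold any carry out of bit 15 back into bit 0):
  0xCC6A + 0x3655 = 0x102BF → wrap carry → 0x02C0
  0x02C0 + 0x838A = 0x0864A
  0x864A + 0x3875 = 0x0BEBF
  0xBEBF + 0x73EE = 0x132AD → wrap carry → 0x32AE
One's-complement sum = 0x32AE.
Checksum = ~0x32AE & 0xFFFF = 0xCD51.

CD51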